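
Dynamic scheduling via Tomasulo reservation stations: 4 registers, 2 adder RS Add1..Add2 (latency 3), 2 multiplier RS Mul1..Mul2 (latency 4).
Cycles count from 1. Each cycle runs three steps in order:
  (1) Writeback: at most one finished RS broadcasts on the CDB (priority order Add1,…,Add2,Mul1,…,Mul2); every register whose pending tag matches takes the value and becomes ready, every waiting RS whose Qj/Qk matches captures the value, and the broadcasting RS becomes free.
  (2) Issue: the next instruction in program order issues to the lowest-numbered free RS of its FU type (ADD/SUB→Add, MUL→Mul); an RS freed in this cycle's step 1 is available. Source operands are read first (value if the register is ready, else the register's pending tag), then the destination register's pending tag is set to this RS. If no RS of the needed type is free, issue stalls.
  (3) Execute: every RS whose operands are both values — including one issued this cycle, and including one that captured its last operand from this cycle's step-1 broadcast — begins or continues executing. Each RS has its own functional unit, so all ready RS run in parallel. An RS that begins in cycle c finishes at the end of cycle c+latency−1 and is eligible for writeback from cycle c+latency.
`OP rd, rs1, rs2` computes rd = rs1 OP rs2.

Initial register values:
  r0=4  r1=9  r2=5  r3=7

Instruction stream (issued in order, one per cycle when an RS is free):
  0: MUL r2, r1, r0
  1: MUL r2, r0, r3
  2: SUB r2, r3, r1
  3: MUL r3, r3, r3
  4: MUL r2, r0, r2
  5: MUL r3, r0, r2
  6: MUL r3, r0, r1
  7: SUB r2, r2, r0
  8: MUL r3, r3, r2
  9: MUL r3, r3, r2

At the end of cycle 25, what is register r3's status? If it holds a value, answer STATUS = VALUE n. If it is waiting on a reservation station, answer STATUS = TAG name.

STATUS = VALUE 5184

c1: issue MUL r2<-Mul1 | r0:4,r1:9,r2:Mul1,r3:7
c2: issue MUL r2<-Mul2 | r0:4,r1:9,r2:Mul2,r3:7
c3: issue SUB r2<-Add1 | r0:4,r1:9,r2:Add1,r3:7
c4: stall | r0:4,r1:9,r2:Add1,r3:7
c5: CDB Mul1=36; issue MUL r3<-Mul1 | r0:4,r1:9,r2:Add1,r3:Mul1
c6: CDB Add1=-2; stall | r0:4,r1:9,r2:-2,r3:Mul1
c7: CDB Mul2=28; issue MUL r2<-Mul2 | r0:4,r1:9,r2:Mul2,r3:Mul1
c8: stall | r0:4,r1:9,r2:Mul2,r3:Mul1
c9: CDB Mul1=49; issue MUL r3<-Mul1 | r0:4,r1:9,r2:Mul2,r3:Mul1
c10: stall | r0:4,r1:9,r2:Mul2,r3:Mul1
c11: CDB Mul2=-8; issue MUL r3<-Mul2 | r0:4,r1:9,r2:-8,r3:Mul2
c12: issue SUB r2<-Add1 | r0:4,r1:9,r2:Add1,r3:Mul2
c13: stall | r0:4,r1:9,r2:Add1,r3:Mul2
c14: stall | r0:4,r1:9,r2:Add1,r3:Mul2
c15: CDB Add1=-12; stall | r0:4,r1:9,r2:-12,r3:Mul2
c16: CDB Mul1=-32; issue MUL r3<-Mul1 | r0:4,r1:9,r2:-12,r3:Mul1
c17: CDB Mul2=36; issue MUL r3<-Mul2 | r0:4,r1:9,r2:-12,r3:Mul2
c18: - | r0:4,r1:9,r2:-12,r3:Mul2
c19: - | r0:4,r1:9,r2:-12,r3:Mul2
c20: - | r0:4,r1:9,r2:-12,r3:Mul2
c21: CDB Mul1=-432 | r0:4,r1:9,r2:-12,r3:Mul2
c22: - | r0:4,r1:9,r2:-12,r3:Mul2
c23: - | r0:4,r1:9,r2:-12,r3:Mul2
c24: - | r0:4,r1:9,r2:-12,r3:Mul2
c25: CDB Mul2=5184 | r0:4,r1:9,r2:-12,r3:5184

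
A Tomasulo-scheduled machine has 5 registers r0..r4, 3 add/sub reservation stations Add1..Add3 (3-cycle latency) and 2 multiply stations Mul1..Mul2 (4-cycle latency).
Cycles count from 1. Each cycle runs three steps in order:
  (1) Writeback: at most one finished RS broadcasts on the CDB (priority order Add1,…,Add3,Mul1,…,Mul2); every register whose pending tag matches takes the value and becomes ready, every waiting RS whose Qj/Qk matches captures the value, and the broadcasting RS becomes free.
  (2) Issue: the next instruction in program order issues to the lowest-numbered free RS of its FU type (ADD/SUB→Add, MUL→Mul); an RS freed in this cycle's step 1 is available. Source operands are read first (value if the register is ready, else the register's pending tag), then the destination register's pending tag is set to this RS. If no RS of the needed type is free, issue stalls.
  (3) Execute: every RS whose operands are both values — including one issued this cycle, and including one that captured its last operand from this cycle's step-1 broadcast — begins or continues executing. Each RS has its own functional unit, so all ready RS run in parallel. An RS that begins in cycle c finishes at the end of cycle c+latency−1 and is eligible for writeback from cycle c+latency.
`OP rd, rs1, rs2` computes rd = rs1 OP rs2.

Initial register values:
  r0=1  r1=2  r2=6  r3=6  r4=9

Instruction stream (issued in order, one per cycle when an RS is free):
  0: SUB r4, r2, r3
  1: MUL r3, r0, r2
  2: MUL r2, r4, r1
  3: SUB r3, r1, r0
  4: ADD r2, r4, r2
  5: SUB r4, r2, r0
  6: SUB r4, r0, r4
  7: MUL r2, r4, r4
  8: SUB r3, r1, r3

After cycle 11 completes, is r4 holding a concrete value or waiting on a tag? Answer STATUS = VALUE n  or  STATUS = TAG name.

c1: issue SUB r4<-Add1 | r0:1,r1:2,r2:6,r3:6,r4:Add1
c2: issue MUL r3<-Mul1 | r0:1,r1:2,r2:6,r3:Mul1,r4:Add1
c3: issue MUL r2<-Mul2 | r0:1,r1:2,r2:Mul2,r3:Mul1,r4:Add1
c4: CDB Add1=0; issue SUB r3<-Add1 | r0:1,r1:2,r2:Mul2,r3:Add1,r4:0
c5: issue ADD r2<-Add2 | r0:1,r1:2,r2:Add2,r3:Add1,r4:0
c6: CDB Mul1=6; issue SUB r4<-Add3 | r0:1,r1:2,r2:Add2,r3:Add1,r4:Add3
c7: CDB Add1=1; issue SUB r4<-Add1 | r0:1,r1:2,r2:Add2,r3:1,r4:Add1
c8: CDB Mul2=0; issue MUL r2<-Mul1 | r0:1,r1:2,r2:Mul1,r3:1,r4:Add1
c9: stall | r0:1,r1:2,r2:Mul1,r3:1,r4:Add1
c10: stall | r0:1,r1:2,r2:Mul1,r3:1,r4:Add1
c11: CDB Add2=0; issue SUB r3<-Add2 | r0:1,r1:2,r2:Mul1,r3:Add2,r4:Add1

STATUS = TAG Add1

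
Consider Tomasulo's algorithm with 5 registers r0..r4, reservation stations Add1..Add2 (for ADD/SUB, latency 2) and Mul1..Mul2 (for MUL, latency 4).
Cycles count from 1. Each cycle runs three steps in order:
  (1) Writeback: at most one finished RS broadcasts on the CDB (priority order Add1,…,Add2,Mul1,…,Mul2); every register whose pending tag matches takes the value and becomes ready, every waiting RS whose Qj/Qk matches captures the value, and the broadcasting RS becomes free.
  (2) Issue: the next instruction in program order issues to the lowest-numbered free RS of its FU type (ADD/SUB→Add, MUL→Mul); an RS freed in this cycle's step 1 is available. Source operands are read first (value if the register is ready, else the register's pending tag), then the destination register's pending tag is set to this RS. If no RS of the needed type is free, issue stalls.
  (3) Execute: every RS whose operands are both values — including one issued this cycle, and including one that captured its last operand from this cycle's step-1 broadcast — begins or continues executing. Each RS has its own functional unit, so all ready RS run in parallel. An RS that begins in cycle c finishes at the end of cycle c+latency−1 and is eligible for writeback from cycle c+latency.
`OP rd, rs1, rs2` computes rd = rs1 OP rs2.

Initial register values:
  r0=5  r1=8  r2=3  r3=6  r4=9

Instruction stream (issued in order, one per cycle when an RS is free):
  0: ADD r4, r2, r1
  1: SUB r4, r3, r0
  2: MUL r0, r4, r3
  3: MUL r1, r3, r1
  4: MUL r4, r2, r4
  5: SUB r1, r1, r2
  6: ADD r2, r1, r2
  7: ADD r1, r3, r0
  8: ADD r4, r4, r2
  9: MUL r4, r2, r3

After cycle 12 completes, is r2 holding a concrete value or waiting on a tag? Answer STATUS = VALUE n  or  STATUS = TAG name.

STATUS = TAG Add2

  c1: issue ADD r4<-Add1  regs: r0:5,r1:8,r2:3,r3:6,r4:Add1
  c2: issue SUB r4<-Add2  regs: r0:5,r1:8,r2:3,r3:6,r4:Add2
  c3: CDB Add1=11; issue MUL r0<-Mul1  regs: r0:Mul1,r1:8,r2:3,r3:6,r4:Add2
  c4: CDB Add2=1; issue MUL r1<-Mul2  regs: r0:Mul1,r1:Mul2,r2:3,r3:6,r4:1
  c5: stall  regs: r0:Mul1,r1:Mul2,r2:3,r3:6,r4:1
  c6: stall  regs: r0:Mul1,r1:Mul2,r2:3,r3:6,r4:1
  c7: stall  regs: r0:Mul1,r1:Mul2,r2:3,r3:6,r4:1
  c8: CDB Mul1=6; issue MUL r4<-Mul1  regs: r0:6,r1:Mul2,r2:3,r3:6,r4:Mul1
  c9: CDB Mul2=48; issue SUB r1<-Add1  regs: r0:6,r1:Add1,r2:3,r3:6,r4:Mul1
  c10: issue ADD r2<-Add2  regs: r0:6,r1:Add1,r2:Add2,r3:6,r4:Mul1
  c11: CDB Add1=45; issue ADD r1<-Add1  regs: r0:6,r1:Add1,r2:Add2,r3:6,r4:Mul1
  c12: CDB Mul1=3; stall  regs: r0:6,r1:Add1,r2:Add2,r3:6,r4:3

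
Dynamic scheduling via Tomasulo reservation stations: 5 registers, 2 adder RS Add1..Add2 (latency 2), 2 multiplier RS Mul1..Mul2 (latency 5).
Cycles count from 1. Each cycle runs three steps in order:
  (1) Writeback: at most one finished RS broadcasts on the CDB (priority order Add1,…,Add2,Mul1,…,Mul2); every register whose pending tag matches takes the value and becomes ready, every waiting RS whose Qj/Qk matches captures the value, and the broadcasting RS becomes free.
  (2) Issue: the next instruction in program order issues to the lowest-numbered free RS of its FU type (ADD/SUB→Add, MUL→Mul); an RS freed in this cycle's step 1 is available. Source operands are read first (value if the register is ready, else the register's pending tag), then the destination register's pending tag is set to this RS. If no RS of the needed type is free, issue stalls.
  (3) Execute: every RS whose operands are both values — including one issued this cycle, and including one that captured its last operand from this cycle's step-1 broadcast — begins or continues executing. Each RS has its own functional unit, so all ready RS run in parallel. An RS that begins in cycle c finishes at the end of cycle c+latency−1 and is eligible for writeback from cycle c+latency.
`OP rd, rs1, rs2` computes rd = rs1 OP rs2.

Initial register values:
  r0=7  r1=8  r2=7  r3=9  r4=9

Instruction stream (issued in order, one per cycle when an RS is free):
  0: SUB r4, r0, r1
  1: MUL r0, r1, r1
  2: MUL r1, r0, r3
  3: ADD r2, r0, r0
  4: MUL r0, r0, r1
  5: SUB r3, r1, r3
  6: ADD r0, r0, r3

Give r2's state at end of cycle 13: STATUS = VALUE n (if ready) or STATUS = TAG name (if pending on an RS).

  c1: issue SUB r4<-Add1  regs: r0:7,r1:8,r2:7,r3:9,r4:Add1
  c2: issue MUL r0<-Mul1  regs: r0:Mul1,r1:8,r2:7,r3:9,r4:Add1
  c3: CDB Add1=-1; issue MUL r1<-Mul2  regs: r0:Mul1,r1:Mul2,r2:7,r3:9,r4:-1
  c4: issue ADD r2<-Add1  regs: r0:Mul1,r1:Mul2,r2:Add1,r3:9,r4:-1
  c5: stall  regs: r0:Mul1,r1:Mul2,r2:Add1,r3:9,r4:-1
  c6: stall  regs: r0:Mul1,r1:Mul2,r2:Add1,r3:9,r4:-1
  c7: CDB Mul1=64; issue MUL r0<-Mul1  regs: r0:Mul1,r1:Mul2,r2:Add1,r3:9,r4:-1
  c8: issue SUB r3<-Add2  regs: r0:Mul1,r1:Mul2,r2:Add1,r3:Add2,r4:-1
  c9: CDB Add1=128; issue ADD r0<-Add1  regs: r0:Add1,r1:Mul2,r2:128,r3:Add2,r4:-1
  c10: -  regs: r0:Add1,r1:Mul2,r2:128,r3:Add2,r4:-1
  c11: -  regs: r0:Add1,r1:Mul2,r2:128,r3:Add2,r4:-1
  c12: CDB Mul2=576  regs: r0:Add1,r1:576,r2:128,r3:Add2,r4:-1
  c13: -  regs: r0:Add1,r1:576,r2:128,r3:Add2,r4:-1

STATUS = VALUE 128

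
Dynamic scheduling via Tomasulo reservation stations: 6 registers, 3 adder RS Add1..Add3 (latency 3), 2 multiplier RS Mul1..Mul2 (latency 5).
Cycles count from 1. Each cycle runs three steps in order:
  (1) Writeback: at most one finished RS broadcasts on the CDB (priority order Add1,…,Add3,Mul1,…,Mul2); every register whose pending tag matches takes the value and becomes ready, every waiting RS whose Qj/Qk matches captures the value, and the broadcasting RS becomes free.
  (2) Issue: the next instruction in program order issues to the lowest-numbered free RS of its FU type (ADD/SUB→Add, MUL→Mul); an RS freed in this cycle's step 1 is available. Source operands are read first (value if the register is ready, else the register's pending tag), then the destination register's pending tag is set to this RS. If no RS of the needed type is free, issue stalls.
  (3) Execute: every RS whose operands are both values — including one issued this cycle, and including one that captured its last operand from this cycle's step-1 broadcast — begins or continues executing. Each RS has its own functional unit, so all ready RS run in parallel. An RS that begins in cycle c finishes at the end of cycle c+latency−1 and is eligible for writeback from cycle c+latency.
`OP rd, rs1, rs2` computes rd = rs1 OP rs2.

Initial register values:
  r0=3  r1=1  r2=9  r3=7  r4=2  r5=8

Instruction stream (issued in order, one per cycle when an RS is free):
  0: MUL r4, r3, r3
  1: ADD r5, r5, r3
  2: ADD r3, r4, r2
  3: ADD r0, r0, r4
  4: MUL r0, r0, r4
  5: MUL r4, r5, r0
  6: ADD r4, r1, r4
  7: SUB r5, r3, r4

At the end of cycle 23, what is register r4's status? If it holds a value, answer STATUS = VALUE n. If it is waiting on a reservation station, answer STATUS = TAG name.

STATUS = VALUE 38221

cycle 1: issue MUL r4<-Mul1 // r0:3,r1:1,r2:9,r3:7,r4:Mul1,r5:8
cycle 2: issue ADD r5<-Add1 // r0:3,r1:1,r2:9,r3:7,r4:Mul1,r5:Add1
cycle 3: issue ADD r3<-Add2 // r0:3,r1:1,r2:9,r3:Add2,r4:Mul1,r5:Add1
cycle 4: issue ADD r0<-Add3 // r0:Add3,r1:1,r2:9,r3:Add2,r4:Mul1,r5:Add1
cycle 5: CDB Add1=15; issue MUL r0<-Mul2 // r0:Mul2,r1:1,r2:9,r3:Add2,r4:Mul1,r5:15
cycle 6: CDB Mul1=49; issue MUL r4<-Mul1 // r0:Mul2,r1:1,r2:9,r3:Add2,r4:Mul1,r5:15
cycle 7: issue ADD r4<-Add1 // r0:Mul2,r1:1,r2:9,r3:Add2,r4:Add1,r5:15
cycle 8: stall // r0:Mul2,r1:1,r2:9,r3:Add2,r4:Add1,r5:15
cycle 9: CDB Add2=58; issue SUB r5<-Add2 // r0:Mul2,r1:1,r2:9,r3:58,r4:Add1,r5:Add2
cycle 10: CDB Add3=52 // r0:Mul2,r1:1,r2:9,r3:58,r4:Add1,r5:Add2
cycle 11: - // r0:Mul2,r1:1,r2:9,r3:58,r4:Add1,r5:Add2
cycle 12: - // r0:Mul2,r1:1,r2:9,r3:58,r4:Add1,r5:Add2
cycle 13: - // r0:Mul2,r1:1,r2:9,r3:58,r4:Add1,r5:Add2
cycle 14: - // r0:Mul2,r1:1,r2:9,r3:58,r4:Add1,r5:Add2
cycle 15: CDB Mul2=2548 // r0:2548,r1:1,r2:9,r3:58,r4:Add1,r5:Add2
cycle 16: - // r0:2548,r1:1,r2:9,r3:58,r4:Add1,r5:Add2
cycle 17: - // r0:2548,r1:1,r2:9,r3:58,r4:Add1,r5:Add2
cycle 18: - // r0:2548,r1:1,r2:9,r3:58,r4:Add1,r5:Add2
cycle 19: - // r0:2548,r1:1,r2:9,r3:58,r4:Add1,r5:Add2
cycle 20: CDB Mul1=38220 // r0:2548,r1:1,r2:9,r3:58,r4:Add1,r5:Add2
cycle 21: - // r0:2548,r1:1,r2:9,r3:58,r4:Add1,r5:Add2
cycle 22: - // r0:2548,r1:1,r2:9,r3:58,r4:Add1,r5:Add2
cycle 23: CDB Add1=38221 // r0:2548,r1:1,r2:9,r3:58,r4:38221,r5:Add2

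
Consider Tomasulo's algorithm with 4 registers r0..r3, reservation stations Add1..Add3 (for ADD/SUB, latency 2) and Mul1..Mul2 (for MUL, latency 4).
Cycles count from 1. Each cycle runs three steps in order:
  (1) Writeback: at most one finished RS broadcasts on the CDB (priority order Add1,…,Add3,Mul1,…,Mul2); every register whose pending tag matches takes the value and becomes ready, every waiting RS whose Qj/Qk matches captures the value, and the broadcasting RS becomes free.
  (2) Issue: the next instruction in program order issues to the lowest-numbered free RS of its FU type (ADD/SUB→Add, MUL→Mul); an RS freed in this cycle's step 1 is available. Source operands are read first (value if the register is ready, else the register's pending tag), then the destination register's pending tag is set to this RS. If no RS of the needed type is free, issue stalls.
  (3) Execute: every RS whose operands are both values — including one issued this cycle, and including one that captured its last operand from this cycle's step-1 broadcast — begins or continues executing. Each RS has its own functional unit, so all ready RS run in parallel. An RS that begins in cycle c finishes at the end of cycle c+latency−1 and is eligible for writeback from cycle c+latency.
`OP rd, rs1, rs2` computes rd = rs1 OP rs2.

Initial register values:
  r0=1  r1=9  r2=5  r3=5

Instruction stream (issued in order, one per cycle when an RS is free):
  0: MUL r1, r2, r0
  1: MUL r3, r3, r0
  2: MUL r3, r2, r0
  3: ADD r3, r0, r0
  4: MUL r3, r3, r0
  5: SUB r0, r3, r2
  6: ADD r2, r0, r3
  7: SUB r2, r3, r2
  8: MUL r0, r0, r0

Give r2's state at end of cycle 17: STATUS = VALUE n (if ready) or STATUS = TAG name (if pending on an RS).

c1: issue MUL r1<-Mul1 | r0:1,r1:Mul1,r2:5,r3:5
c2: issue MUL r3<-Mul2 | r0:1,r1:Mul1,r2:5,r3:Mul2
c3: stall | r0:1,r1:Mul1,r2:5,r3:Mul2
c4: stall | r0:1,r1:Mul1,r2:5,r3:Mul2
c5: CDB Mul1=5; issue MUL r3<-Mul1 | r0:1,r1:5,r2:5,r3:Mul1
c6: CDB Mul2=5; issue ADD r3<-Add1 | r0:1,r1:5,r2:5,r3:Add1
c7: issue MUL r3<-Mul2 | r0:1,r1:5,r2:5,r3:Mul2
c8: CDB Add1=2; issue SUB r0<-Add1 | r0:Add1,r1:5,r2:5,r3:Mul2
c9: CDB Mul1=5; issue ADD r2<-Add2 | r0:Add1,r1:5,r2:Add2,r3:Mul2
c10: issue SUB r2<-Add3 | r0:Add1,r1:5,r2:Add3,r3:Mul2
c11: issue MUL r0<-Mul1 | r0:Mul1,r1:5,r2:Add3,r3:Mul2
c12: CDB Mul2=2 | r0:Mul1,r1:5,r2:Add3,r3:2
c13: - | r0:Mul1,r1:5,r2:Add3,r3:2
c14: CDB Add1=-3 | r0:Mul1,r1:5,r2:Add3,r3:2
c15: - | r0:Mul1,r1:5,r2:Add3,r3:2
c16: CDB Add2=-1 | r0:Mul1,r1:5,r2:Add3,r3:2
c17: - | r0:Mul1,r1:5,r2:Add3,r3:2

STATUS = TAG Add3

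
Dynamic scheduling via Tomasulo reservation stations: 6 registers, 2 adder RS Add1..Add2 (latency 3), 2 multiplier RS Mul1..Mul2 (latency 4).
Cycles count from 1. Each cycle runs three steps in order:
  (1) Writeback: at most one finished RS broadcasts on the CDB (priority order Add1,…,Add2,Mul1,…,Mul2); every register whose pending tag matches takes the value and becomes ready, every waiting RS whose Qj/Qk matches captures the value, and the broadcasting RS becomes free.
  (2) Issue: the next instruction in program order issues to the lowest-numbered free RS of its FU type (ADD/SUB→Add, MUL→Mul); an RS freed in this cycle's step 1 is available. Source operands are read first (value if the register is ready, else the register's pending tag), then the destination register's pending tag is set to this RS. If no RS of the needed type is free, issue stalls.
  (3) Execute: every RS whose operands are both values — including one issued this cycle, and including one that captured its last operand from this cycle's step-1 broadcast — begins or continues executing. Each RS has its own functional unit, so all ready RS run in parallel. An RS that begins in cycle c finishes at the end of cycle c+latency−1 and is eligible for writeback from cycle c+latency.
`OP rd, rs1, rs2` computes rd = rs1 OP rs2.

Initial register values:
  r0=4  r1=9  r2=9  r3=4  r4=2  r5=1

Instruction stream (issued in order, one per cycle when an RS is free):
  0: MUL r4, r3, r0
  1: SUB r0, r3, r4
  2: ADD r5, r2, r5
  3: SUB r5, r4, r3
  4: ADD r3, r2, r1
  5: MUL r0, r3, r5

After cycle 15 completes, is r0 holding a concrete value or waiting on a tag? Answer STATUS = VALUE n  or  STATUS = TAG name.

STATUS = VALUE 216

c1: issue MUL r4<-Mul1 | r0:4,r1:9,r2:9,r3:4,r4:Mul1,r5:1
c2: issue SUB r0<-Add1 | r0:Add1,r1:9,r2:9,r3:4,r4:Mul1,r5:1
c3: issue ADD r5<-Add2 | r0:Add1,r1:9,r2:9,r3:4,r4:Mul1,r5:Add2
c4: stall | r0:Add1,r1:9,r2:9,r3:4,r4:Mul1,r5:Add2
c5: CDB Mul1=16; stall | r0:Add1,r1:9,r2:9,r3:4,r4:16,r5:Add2
c6: CDB Add2=10; issue SUB r5<-Add2 | r0:Add1,r1:9,r2:9,r3:4,r4:16,r5:Add2
c7: stall | r0:Add1,r1:9,r2:9,r3:4,r4:16,r5:Add2
c8: CDB Add1=-12; issue ADD r3<-Add1 | r0:-12,r1:9,r2:9,r3:Add1,r4:16,r5:Add2
c9: CDB Add2=12; issue MUL r0<-Mul1 | r0:Mul1,r1:9,r2:9,r3:Add1,r4:16,r5:12
c10: - | r0:Mul1,r1:9,r2:9,r3:Add1,r4:16,r5:12
c11: CDB Add1=18 | r0:Mul1,r1:9,r2:9,r3:18,r4:16,r5:12
c12: - | r0:Mul1,r1:9,r2:9,r3:18,r4:16,r5:12
c13: - | r0:Mul1,r1:9,r2:9,r3:18,r4:16,r5:12
c14: - | r0:Mul1,r1:9,r2:9,r3:18,r4:16,r5:12
c15: CDB Mul1=216 | r0:216,r1:9,r2:9,r3:18,r4:16,r5:12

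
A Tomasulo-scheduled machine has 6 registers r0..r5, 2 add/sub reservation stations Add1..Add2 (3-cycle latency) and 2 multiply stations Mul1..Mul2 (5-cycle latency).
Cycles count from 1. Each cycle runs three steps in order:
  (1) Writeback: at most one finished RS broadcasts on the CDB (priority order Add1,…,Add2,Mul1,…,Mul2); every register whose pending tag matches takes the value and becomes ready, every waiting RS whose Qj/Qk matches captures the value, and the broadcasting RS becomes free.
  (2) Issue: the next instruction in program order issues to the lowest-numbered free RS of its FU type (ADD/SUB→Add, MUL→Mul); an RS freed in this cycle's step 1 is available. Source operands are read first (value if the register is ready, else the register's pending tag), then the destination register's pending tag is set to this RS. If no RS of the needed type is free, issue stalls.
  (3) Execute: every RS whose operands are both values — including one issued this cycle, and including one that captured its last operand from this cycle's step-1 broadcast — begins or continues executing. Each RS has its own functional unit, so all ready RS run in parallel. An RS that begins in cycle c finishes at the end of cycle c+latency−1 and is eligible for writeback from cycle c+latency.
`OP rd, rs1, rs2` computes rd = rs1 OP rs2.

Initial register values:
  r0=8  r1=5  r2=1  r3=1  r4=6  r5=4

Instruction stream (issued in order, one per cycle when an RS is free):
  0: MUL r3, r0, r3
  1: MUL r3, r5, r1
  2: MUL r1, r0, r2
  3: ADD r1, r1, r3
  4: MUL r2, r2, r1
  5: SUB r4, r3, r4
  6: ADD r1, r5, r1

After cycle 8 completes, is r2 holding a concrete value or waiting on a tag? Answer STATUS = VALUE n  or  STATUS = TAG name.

  c1: issue MUL r3<-Mul1  regs: r0:8,r1:5,r2:1,r3:Mul1,r4:6,r5:4
  c2: issue MUL r3<-Mul2  regs: r0:8,r1:5,r2:1,r3:Mul2,r4:6,r5:4
  c3: stall  regs: r0:8,r1:5,r2:1,r3:Mul2,r4:6,r5:4
  c4: stall  regs: r0:8,r1:5,r2:1,r3:Mul2,r4:6,r5:4
  c5: stall  regs: r0:8,r1:5,r2:1,r3:Mul2,r4:6,r5:4
  c6: CDB Mul1=8; issue MUL r1<-Mul1  regs: r0:8,r1:Mul1,r2:1,r3:Mul2,r4:6,r5:4
  c7: CDB Mul2=20; issue ADD r1<-Add1  regs: r0:8,r1:Add1,r2:1,r3:20,r4:6,r5:4
  c8: issue MUL r2<-Mul2  regs: r0:8,r1:Add1,r2:Mul2,r3:20,r4:6,r5:4

STATUS = TAG Mul2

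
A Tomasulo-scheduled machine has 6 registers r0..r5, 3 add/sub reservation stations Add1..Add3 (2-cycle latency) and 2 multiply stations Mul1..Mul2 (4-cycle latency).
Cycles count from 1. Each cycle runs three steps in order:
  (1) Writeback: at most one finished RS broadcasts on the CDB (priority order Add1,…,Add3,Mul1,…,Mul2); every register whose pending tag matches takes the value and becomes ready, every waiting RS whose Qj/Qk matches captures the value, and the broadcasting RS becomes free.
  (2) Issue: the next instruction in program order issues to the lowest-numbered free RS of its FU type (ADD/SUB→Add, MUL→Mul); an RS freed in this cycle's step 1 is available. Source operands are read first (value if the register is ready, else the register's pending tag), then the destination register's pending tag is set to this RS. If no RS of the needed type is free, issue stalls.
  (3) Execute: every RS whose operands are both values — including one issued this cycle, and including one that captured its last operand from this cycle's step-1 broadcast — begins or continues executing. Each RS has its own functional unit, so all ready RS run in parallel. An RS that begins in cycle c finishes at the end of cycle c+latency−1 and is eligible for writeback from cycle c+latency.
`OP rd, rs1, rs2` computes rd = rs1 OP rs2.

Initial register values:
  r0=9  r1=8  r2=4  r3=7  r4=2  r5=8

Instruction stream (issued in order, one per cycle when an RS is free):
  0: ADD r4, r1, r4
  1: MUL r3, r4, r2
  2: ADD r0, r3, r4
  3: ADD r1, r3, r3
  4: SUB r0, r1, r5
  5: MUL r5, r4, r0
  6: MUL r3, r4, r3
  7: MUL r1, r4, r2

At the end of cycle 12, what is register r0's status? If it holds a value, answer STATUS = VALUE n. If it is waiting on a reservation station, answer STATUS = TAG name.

STATUS = VALUE 72

c1: issue ADD r4<-Add1 | r0:9,r1:8,r2:4,r3:7,r4:Add1,r5:8
c2: issue MUL r3<-Mul1 | r0:9,r1:8,r2:4,r3:Mul1,r4:Add1,r5:8
c3: CDB Add1=10; issue ADD r0<-Add1 | r0:Add1,r1:8,r2:4,r3:Mul1,r4:10,r5:8
c4: issue ADD r1<-Add2 | r0:Add1,r1:Add2,r2:4,r3:Mul1,r4:10,r5:8
c5: issue SUB r0<-Add3 | r0:Add3,r1:Add2,r2:4,r3:Mul1,r4:10,r5:8
c6: issue MUL r5<-Mul2 | r0:Add3,r1:Add2,r2:4,r3:Mul1,r4:10,r5:Mul2
c7: CDB Mul1=40; issue MUL r3<-Mul1 | r0:Add3,r1:Add2,r2:4,r3:Mul1,r4:10,r5:Mul2
c8: stall | r0:Add3,r1:Add2,r2:4,r3:Mul1,r4:10,r5:Mul2
c9: CDB Add1=50; stall | r0:Add3,r1:Add2,r2:4,r3:Mul1,r4:10,r5:Mul2
c10: CDB Add2=80; stall | r0:Add3,r1:80,r2:4,r3:Mul1,r4:10,r5:Mul2
c11: CDB Mul1=400; issue MUL r1<-Mul1 | r0:Add3,r1:Mul1,r2:4,r3:400,r4:10,r5:Mul2
c12: CDB Add3=72 | r0:72,r1:Mul1,r2:4,r3:400,r4:10,r5:Mul2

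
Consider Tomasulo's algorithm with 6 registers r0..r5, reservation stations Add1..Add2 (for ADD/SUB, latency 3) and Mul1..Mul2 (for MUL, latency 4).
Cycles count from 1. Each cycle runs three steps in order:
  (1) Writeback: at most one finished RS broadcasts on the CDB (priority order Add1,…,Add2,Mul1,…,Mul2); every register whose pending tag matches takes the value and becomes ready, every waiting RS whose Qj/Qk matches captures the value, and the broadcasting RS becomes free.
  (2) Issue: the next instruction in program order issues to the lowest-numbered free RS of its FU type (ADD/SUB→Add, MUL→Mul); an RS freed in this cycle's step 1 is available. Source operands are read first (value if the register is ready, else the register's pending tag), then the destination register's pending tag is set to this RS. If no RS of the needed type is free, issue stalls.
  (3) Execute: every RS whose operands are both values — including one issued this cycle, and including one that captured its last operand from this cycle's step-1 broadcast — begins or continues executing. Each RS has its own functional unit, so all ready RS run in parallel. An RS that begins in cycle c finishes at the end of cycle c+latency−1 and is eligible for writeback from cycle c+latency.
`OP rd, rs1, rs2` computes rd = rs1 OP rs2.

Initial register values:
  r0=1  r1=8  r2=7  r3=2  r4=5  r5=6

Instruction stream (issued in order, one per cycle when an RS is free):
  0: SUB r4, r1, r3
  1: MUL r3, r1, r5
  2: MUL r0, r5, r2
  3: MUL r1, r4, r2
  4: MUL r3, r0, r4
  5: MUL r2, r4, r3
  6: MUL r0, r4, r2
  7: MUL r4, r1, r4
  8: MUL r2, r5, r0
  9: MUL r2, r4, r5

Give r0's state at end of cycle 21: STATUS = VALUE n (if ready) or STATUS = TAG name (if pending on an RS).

c1: issue SUB r4<-Add1 | r0:1,r1:8,r2:7,r3:2,r4:Add1,r5:6
c2: issue MUL r3<-Mul1 | r0:1,r1:8,r2:7,r3:Mul1,r4:Add1,r5:6
c3: issue MUL r0<-Mul2 | r0:Mul2,r1:8,r2:7,r3:Mul1,r4:Add1,r5:6
c4: CDB Add1=6; stall | r0:Mul2,r1:8,r2:7,r3:Mul1,r4:6,r5:6
c5: stall | r0:Mul2,r1:8,r2:7,r3:Mul1,r4:6,r5:6
c6: CDB Mul1=48; issue MUL r1<-Mul1 | r0:Mul2,r1:Mul1,r2:7,r3:48,r4:6,r5:6
c7: CDB Mul2=42; issue MUL r3<-Mul2 | r0:42,r1:Mul1,r2:7,r3:Mul2,r4:6,r5:6
c8: stall | r0:42,r1:Mul1,r2:7,r3:Mul2,r4:6,r5:6
c9: stall | r0:42,r1:Mul1,r2:7,r3:Mul2,r4:6,r5:6
c10: CDB Mul1=42; issue MUL r2<-Mul1 | r0:42,r1:42,r2:Mul1,r3:Mul2,r4:6,r5:6
c11: CDB Mul2=252; issue MUL r0<-Mul2 | r0:Mul2,r1:42,r2:Mul1,r3:252,r4:6,r5:6
c12: stall | r0:Mul2,r1:42,r2:Mul1,r3:252,r4:6,r5:6
c13: stall | r0:Mul2,r1:42,r2:Mul1,r3:252,r4:6,r5:6
c14: stall | r0:Mul2,r1:42,r2:Mul1,r3:252,r4:6,r5:6
c15: CDB Mul1=1512; issue MUL r4<-Mul1 | r0:Mul2,r1:42,r2:1512,r3:252,r4:Mul1,r5:6
c16: stall | r0:Mul2,r1:42,r2:1512,r3:252,r4:Mul1,r5:6
c17: stall | r0:Mul2,r1:42,r2:1512,r3:252,r4:Mul1,r5:6
c18: stall | r0:Mul2,r1:42,r2:1512,r3:252,r4:Mul1,r5:6
c19: CDB Mul1=252; issue MUL r2<-Mul1 | r0:Mul2,r1:42,r2:Mul1,r3:252,r4:252,r5:6
c20: CDB Mul2=9072; issue MUL r2<-Mul2 | r0:9072,r1:42,r2:Mul2,r3:252,r4:252,r5:6
c21: - | r0:9072,r1:42,r2:Mul2,r3:252,r4:252,r5:6

STATUS = VALUE 9072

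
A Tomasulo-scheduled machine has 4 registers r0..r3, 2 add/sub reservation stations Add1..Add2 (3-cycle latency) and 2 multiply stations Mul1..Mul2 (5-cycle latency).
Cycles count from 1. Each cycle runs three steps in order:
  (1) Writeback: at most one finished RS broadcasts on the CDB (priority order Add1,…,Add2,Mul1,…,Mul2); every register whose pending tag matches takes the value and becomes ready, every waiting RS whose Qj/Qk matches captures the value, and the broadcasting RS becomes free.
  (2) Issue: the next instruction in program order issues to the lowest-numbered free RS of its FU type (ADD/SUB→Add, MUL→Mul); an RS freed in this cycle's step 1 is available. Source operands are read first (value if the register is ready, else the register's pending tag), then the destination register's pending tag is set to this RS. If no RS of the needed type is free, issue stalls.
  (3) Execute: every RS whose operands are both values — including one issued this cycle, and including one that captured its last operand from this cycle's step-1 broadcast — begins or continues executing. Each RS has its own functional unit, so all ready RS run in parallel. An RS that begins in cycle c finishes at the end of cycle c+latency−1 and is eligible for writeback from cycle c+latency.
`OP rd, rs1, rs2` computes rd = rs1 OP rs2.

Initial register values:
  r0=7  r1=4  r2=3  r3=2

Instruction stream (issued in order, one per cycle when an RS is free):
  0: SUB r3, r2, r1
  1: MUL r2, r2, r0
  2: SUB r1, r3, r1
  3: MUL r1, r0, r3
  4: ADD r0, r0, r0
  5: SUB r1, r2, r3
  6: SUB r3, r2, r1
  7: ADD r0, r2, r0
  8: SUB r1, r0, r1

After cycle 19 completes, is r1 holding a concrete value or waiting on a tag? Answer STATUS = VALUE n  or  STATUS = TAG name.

c1: issue SUB r3<-Add1 | r0:7,r1:4,r2:3,r3:Add1
c2: issue MUL r2<-Mul1 | r0:7,r1:4,r2:Mul1,r3:Add1
c3: issue SUB r1<-Add2 | r0:7,r1:Add2,r2:Mul1,r3:Add1
c4: CDB Add1=-1; issue MUL r1<-Mul2 | r0:7,r1:Mul2,r2:Mul1,r3:-1
c5: issue ADD r0<-Add1 | r0:Add1,r1:Mul2,r2:Mul1,r3:-1
c6: stall | r0:Add1,r1:Mul2,r2:Mul1,r3:-1
c7: CDB Add2=-5; issue SUB r1<-Add2 | r0:Add1,r1:Add2,r2:Mul1,r3:-1
c8: CDB Add1=14; issue SUB r3<-Add1 | r0:14,r1:Add2,r2:Mul1,r3:Add1
c9: CDB Mul1=21; stall | r0:14,r1:Add2,r2:21,r3:Add1
c10: CDB Mul2=-7; stall | r0:14,r1:Add2,r2:21,r3:Add1
c11: stall | r0:14,r1:Add2,r2:21,r3:Add1
c12: CDB Add2=22; issue ADD r0<-Add2 | r0:Add2,r1:22,r2:21,r3:Add1
c13: stall | r0:Add2,r1:22,r2:21,r3:Add1
c14: stall | r0:Add2,r1:22,r2:21,r3:Add1
c15: CDB Add1=-1; issue SUB r1<-Add1 | r0:Add2,r1:Add1,r2:21,r3:-1
c16: CDB Add2=35 | r0:35,r1:Add1,r2:21,r3:-1
c17: - | r0:35,r1:Add1,r2:21,r3:-1
c18: - | r0:35,r1:Add1,r2:21,r3:-1
c19: CDB Add1=13 | r0:35,r1:13,r2:21,r3:-1

STATUS = VALUE 13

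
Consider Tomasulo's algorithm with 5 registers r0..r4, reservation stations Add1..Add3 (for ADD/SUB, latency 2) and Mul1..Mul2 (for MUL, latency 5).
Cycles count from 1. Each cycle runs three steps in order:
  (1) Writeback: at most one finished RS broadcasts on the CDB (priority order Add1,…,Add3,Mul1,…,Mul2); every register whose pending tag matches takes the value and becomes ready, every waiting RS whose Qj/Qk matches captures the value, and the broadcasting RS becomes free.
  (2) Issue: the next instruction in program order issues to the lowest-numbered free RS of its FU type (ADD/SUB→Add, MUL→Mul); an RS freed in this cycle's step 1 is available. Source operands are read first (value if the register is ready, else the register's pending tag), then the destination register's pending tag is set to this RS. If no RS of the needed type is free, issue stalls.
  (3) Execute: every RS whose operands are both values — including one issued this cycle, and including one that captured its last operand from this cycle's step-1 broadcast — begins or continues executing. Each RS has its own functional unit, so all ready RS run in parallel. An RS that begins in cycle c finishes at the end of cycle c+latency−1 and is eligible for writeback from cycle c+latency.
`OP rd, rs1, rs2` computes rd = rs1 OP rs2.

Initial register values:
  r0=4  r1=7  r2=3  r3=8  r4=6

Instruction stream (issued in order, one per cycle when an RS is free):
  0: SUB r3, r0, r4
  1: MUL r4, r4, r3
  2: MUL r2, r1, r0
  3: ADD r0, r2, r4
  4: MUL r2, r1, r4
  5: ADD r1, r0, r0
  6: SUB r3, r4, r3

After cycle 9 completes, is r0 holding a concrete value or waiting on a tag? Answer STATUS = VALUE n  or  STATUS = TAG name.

STATUS = TAG Add1

c1: issue SUB r3<-Add1 | r0:4,r1:7,r2:3,r3:Add1,r4:6
c2: issue MUL r4<-Mul1 | r0:4,r1:7,r2:3,r3:Add1,r4:Mul1
c3: CDB Add1=-2; issue MUL r2<-Mul2 | r0:4,r1:7,r2:Mul2,r3:-2,r4:Mul1
c4: issue ADD r0<-Add1 | r0:Add1,r1:7,r2:Mul2,r3:-2,r4:Mul1
c5: stall | r0:Add1,r1:7,r2:Mul2,r3:-2,r4:Mul1
c6: stall | r0:Add1,r1:7,r2:Mul2,r3:-2,r4:Mul1
c7: stall | r0:Add1,r1:7,r2:Mul2,r3:-2,r4:Mul1
c8: CDB Mul1=-12; issue MUL r2<-Mul1 | r0:Add1,r1:7,r2:Mul1,r3:-2,r4:-12
c9: CDB Mul2=28; issue ADD r1<-Add2 | r0:Add1,r1:Add2,r2:Mul1,r3:-2,r4:-12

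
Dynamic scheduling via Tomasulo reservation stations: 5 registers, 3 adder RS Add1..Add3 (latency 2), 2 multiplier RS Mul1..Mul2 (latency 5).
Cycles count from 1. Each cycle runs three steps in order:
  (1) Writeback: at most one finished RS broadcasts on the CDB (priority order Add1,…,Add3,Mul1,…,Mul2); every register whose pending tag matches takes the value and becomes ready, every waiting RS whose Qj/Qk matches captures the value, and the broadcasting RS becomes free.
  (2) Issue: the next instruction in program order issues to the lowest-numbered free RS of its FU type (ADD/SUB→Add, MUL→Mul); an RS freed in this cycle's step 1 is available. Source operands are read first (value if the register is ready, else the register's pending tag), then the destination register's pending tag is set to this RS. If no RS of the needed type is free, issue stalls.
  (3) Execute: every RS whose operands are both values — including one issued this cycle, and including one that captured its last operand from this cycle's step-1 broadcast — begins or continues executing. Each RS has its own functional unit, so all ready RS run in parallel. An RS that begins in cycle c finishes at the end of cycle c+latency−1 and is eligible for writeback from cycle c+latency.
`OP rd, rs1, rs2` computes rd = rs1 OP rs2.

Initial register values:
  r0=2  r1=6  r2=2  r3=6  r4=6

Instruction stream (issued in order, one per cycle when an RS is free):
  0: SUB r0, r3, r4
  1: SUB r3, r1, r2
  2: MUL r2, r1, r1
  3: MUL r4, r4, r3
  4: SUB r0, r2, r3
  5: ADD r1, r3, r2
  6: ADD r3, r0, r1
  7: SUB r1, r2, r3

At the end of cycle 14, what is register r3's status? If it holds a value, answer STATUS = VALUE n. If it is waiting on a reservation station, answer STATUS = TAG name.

  c1: issue SUB r0<-Add1  regs: r0:Add1,r1:6,r2:2,r3:6,r4:6
  c2: issue SUB r3<-Add2  regs: r0:Add1,r1:6,r2:2,r3:Add2,r4:6
  c3: CDB Add1=0; issue MUL r2<-Mul1  regs: r0:0,r1:6,r2:Mul1,r3:Add2,r4:6
  c4: CDB Add2=4; issue MUL r4<-Mul2  regs: r0:0,r1:6,r2:Mul1,r3:4,r4:Mul2
  c5: issue SUB r0<-Add1  regs: r0:Add1,r1:6,r2:Mul1,r3:4,r4:Mul2
  c6: issue ADD r1<-Add2  regs: r0:Add1,r1:Add2,r2:Mul1,r3:4,r4:Mul2
  c7: issue ADD r3<-Add3  regs: r0:Add1,r1:Add2,r2:Mul1,r3:Add3,r4:Mul2
  c8: CDB Mul1=36; stall  regs: r0:Add1,r1:Add2,r2:36,r3:Add3,r4:Mul2
  c9: CDB Mul2=24; stall  regs: r0:Add1,r1:Add2,r2:36,r3:Add3,r4:24
  c10: CDB Add1=32; issue SUB r1<-Add1  regs: r0:32,r1:Add1,r2:36,r3:Add3,r4:24
  c11: CDB Add2=40  regs: r0:32,r1:Add1,r2:36,r3:Add3,r4:24
  c12: -  regs: r0:32,r1:Add1,r2:36,r3:Add3,r4:24
  c13: CDB Add3=72  regs: r0:32,r1:Add1,r2:36,r3:72,r4:24
  c14: -  regs: r0:32,r1:Add1,r2:36,r3:72,r4:24

STATUS = VALUE 72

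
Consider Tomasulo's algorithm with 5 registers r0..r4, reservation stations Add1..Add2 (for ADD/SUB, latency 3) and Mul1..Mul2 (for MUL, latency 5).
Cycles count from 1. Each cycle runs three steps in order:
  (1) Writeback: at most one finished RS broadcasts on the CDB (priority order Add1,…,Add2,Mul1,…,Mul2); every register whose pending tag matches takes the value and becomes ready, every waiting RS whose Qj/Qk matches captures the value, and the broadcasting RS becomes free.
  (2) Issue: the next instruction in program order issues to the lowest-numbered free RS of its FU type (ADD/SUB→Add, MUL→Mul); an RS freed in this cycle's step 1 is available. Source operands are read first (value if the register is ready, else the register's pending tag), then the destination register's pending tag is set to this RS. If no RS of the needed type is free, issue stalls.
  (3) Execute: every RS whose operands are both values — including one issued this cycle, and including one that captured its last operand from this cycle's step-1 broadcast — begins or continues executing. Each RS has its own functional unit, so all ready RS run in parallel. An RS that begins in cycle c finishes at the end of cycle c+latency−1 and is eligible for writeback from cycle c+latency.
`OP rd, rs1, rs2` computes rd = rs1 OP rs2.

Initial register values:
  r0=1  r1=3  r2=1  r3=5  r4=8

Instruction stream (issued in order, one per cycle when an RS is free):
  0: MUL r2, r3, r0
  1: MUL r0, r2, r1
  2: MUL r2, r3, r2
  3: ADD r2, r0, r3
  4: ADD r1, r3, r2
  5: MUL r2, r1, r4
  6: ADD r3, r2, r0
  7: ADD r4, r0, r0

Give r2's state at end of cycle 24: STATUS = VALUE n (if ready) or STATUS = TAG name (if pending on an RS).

cycle 1: issue MUL r2<-Mul1 // r0:1,r1:3,r2:Mul1,r3:5,r4:8
cycle 2: issue MUL r0<-Mul2 // r0:Mul2,r1:3,r2:Mul1,r3:5,r4:8
cycle 3: stall // r0:Mul2,r1:3,r2:Mul1,r3:5,r4:8
cycle 4: stall // r0:Mul2,r1:3,r2:Mul1,r3:5,r4:8
cycle 5: stall // r0:Mul2,r1:3,r2:Mul1,r3:5,r4:8
cycle 6: CDB Mul1=5; issue MUL r2<-Mul1 // r0:Mul2,r1:3,r2:Mul1,r3:5,r4:8
cycle 7: issue ADD r2<-Add1 // r0:Mul2,r1:3,r2:Add1,r3:5,r4:8
cycle 8: issue ADD r1<-Add2 // r0:Mul2,r1:Add2,r2:Add1,r3:5,r4:8
cycle 9: stall // r0:Mul2,r1:Add2,r2:Add1,r3:5,r4:8
cycle 10: stall // r0:Mul2,r1:Add2,r2:Add1,r3:5,r4:8
cycle 11: CDB Mul1=25; issue MUL r2<-Mul1 // r0:Mul2,r1:Add2,r2:Mul1,r3:5,r4:8
cycle 12: CDB Mul2=15; stall // r0:15,r1:Add2,r2:Mul1,r3:5,r4:8
cycle 13: stall // r0:15,r1:Add2,r2:Mul1,r3:5,r4:8
cycle 14: stall // r0:15,r1:Add2,r2:Mul1,r3:5,r4:8
cycle 15: CDB Add1=20; issue ADD r3<-Add1 // r0:15,r1:Add2,r2:Mul1,r3:Add1,r4:8
cycle 16: stall // r0:15,r1:Add2,r2:Mul1,r3:Add1,r4:8
cycle 17: stall // r0:15,r1:Add2,r2:Mul1,r3:Add1,r4:8
cycle 18: CDB Add2=25; issue ADD r4<-Add2 // r0:15,r1:25,r2:Mul1,r3:Add1,r4:Add2
cycle 19: - // r0:15,r1:25,r2:Mul1,r3:Add1,r4:Add2
cycle 20: - // r0:15,r1:25,r2:Mul1,r3:Add1,r4:Add2
cycle 21: CDB Add2=30 // r0:15,r1:25,r2:Mul1,r3:Add1,r4:30
cycle 22: - // r0:15,r1:25,r2:Mul1,r3:Add1,r4:30
cycle 23: CDB Mul1=200 // r0:15,r1:25,r2:200,r3:Add1,r4:30
cycle 24: - // r0:15,r1:25,r2:200,r3:Add1,r4:30

STATUS = VALUE 200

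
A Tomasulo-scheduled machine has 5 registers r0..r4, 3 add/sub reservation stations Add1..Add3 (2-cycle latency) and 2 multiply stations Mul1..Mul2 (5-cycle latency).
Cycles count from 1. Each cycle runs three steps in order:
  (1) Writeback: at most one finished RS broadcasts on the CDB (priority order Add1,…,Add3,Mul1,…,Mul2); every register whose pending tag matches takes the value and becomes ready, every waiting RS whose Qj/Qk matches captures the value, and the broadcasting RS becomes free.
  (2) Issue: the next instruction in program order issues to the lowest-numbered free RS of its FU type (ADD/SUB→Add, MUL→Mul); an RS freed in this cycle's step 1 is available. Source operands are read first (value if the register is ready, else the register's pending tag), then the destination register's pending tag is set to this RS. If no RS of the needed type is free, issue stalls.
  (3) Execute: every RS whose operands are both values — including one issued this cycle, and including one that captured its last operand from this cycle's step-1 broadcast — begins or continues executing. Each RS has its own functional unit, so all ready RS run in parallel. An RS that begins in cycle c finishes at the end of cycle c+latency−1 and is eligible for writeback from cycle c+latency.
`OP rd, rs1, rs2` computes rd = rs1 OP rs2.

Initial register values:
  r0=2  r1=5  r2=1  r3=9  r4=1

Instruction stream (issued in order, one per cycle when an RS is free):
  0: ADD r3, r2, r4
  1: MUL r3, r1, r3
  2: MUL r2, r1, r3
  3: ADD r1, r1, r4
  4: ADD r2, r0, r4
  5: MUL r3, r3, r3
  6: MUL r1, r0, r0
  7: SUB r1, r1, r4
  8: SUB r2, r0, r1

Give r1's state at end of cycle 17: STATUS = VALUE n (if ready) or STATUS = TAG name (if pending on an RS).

STATUS = TAG Add1

cycle 1: issue ADD r3<-Add1 // r0:2,r1:5,r2:1,r3:Add1,r4:1
cycle 2: issue MUL r3<-Mul1 // r0:2,r1:5,r2:1,r3:Mul1,r4:1
cycle 3: CDB Add1=2; issue MUL r2<-Mul2 // r0:2,r1:5,r2:Mul2,r3:Mul1,r4:1
cycle 4: issue ADD r1<-Add1 // r0:2,r1:Add1,r2:Mul2,r3:Mul1,r4:1
cycle 5: issue ADD r2<-Add2 // r0:2,r1:Add1,r2:Add2,r3:Mul1,r4:1
cycle 6: CDB Add1=6; stall // r0:2,r1:6,r2:Add2,r3:Mul1,r4:1
cycle 7: CDB Add2=3; stall // r0:2,r1:6,r2:3,r3:Mul1,r4:1
cycle 8: CDB Mul1=10; issue MUL r3<-Mul1 // r0:2,r1:6,r2:3,r3:Mul1,r4:1
cycle 9: stall // r0:2,r1:6,r2:3,r3:Mul1,r4:1
cycle 10: stall // r0:2,r1:6,r2:3,r3:Mul1,r4:1
cycle 11: stall // r0:2,r1:6,r2:3,r3:Mul1,r4:1
cycle 12: stall // r0:2,r1:6,r2:3,r3:Mul1,r4:1
cycle 13: CDB Mul1=100; issue MUL r1<-Mul1 // r0:2,r1:Mul1,r2:3,r3:100,r4:1
cycle 14: CDB Mul2=50; issue SUB r1<-Add1 // r0:2,r1:Add1,r2:3,r3:100,r4:1
cycle 15: issue SUB r2<-Add2 // r0:2,r1:Add1,r2:Add2,r3:100,r4:1
cycle 16: - // r0:2,r1:Add1,r2:Add2,r3:100,r4:1
cycle 17: - // r0:2,r1:Add1,r2:Add2,r3:100,r4:1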